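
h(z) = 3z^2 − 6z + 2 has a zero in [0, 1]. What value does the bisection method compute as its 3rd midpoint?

0.375

midpoint 0.5: h = -0.25 < 0 → [0, 0.5]
midpoint 0.25: h = 0.6875 > 0 → [0.25, 0.5]
midpoint 0.375: h = 0.171875 > 0 → [0.375, 0.5]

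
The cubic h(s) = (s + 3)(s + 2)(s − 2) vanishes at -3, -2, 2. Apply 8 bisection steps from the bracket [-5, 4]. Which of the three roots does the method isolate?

midpoint -0.5: h = -9.375 < 0 → [-0.5, 4]
midpoint 1.75: h = -4.453125 < 0 → [1.75, 4]
midpoint 2.875: h = 25.060547 > 0 → [1.75, 2.875]
midpoint 2.3125: h = 7.1594 > 0 → [1.75, 2.3125]
midpoint 2.03125: h = 0.6338 > 0 → [1.75, 2.03125]
midpoint 1.890625: h = -2.0811 < 0 → [1.890625, 2.03125]
midpoint 1.9609375: h = -0.7676 < 0 → [1.9609375, 2.03125]
midpoint 1.99609375: h = -0.078 < 0 → [1.99609375, 2.03125]

2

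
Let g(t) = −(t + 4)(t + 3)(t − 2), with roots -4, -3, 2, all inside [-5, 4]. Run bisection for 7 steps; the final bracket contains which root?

t = -0.5 gives g = 21.875, positive; keep [-0.5, 4]
t = 1.75 gives g = 6.828125, positive; keep [1.75, 4]
t = 2.875 gives g = -35.341797, negative; keep [1.75, 2.875]
t = 2.3125 gives g = -10.4797, negative; keep [1.75, 2.3125]
t = 2.03125 gives g = -0.9483, negative; keep [1.75, 2.03125]
t = 1.890625 gives g = 3.151, positive; keep [1.890625, 2.03125]
t = 1.9609375 gives g = 1.1551, positive; keep [1.9609375, 2.03125]

2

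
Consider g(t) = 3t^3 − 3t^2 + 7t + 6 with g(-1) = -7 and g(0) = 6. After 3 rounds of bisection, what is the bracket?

[-0.625, -0.5]

t = -0.5 gives g = 1.375, positive; keep [-1, -0.5]
t = -0.75 gives g = -2.203125, negative; keep [-0.75, -0.5]
t = -0.625 gives g = -0.279297, negative; keep [-0.625, -0.5]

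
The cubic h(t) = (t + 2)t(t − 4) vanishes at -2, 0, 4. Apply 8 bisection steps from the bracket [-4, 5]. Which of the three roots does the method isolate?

4

m = 0.5, h(m) = -4.375 (−); new bracket [0.5, 5]
m = 2.75, h(m) = -16.328125 (−); new bracket [2.75, 5]
m = 3.875, h(m) = -2.845703 (−); new bracket [3.875, 5]
m = 4.4375, h(m) = 12.4978 (+); new bracket [3.875, 4.4375]
m = 4.15625, h(m) = 3.998 (+); new bracket [3.875, 4.15625]
m = 4.015625, h(m) = 0.3774 (+); new bracket [3.875, 4.015625]
m = 3.9453125, h(m) = -1.2828 (−); new bracket [3.9453125, 4.015625]
m = 3.98046875, h(m) = -0.4649 (−); new bracket [3.98046875, 4.015625]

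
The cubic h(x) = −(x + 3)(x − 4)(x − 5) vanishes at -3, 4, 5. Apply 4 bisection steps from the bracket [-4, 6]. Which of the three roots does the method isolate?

-3

m = 1, h(m) = -48 (−); new bracket [-4, 1]
m = -1.5, h(m) = -53.625 (−); new bracket [-4, -1.5]
m = -2.75, h(m) = -13.078125 (−); new bracket [-4, -2.75]
m = -3.375, h(m) = 23.1621 (+); new bracket [-3.375, -2.75]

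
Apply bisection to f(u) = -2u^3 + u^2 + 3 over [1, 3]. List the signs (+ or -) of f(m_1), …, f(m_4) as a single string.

m = 2, f(m) = -9 (−); new bracket [1, 2]
m = 1.5, f(m) = -1.5 (−); new bracket [1, 1.5]
m = 1.25, f(m) = 0.65625 (+); new bracket [1.25, 1.5]
m = 1.375, f(m) = -0.3086 (−); new bracket [1.25, 1.375]

--+-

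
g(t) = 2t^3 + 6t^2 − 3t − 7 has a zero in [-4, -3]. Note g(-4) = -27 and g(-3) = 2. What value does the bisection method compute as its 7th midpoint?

-3.1171875

t = -3.5 gives g = -8.75, negative; keep [-3.5, -3]
t = -3.25 gives g = -2.53125, negative; keep [-3.25, -3]
t = -3.125 gives g = -0.066406, negative; keep [-3.125, -3]
t = -3.0625 gives g = 1.0151, positive; keep [-3.125, -3.0625]
t = -3.09375 gives g = 0.4866, positive; keep [-3.125, -3.09375]
t = -3.109375 gives g = 0.2132, positive; keep [-3.125, -3.109375]
t = -3.1171875 gives g = 0.0742, positive; keep [-3.125, -3.1171875]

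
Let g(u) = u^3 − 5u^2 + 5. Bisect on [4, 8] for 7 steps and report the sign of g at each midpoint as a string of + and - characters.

++--++-

u = 6 gives g = 41, positive; keep [4, 6]
u = 5 gives g = 5, positive; keep [4, 5]
u = 4.5 gives g = -5.125, negative; keep [4.5, 5]
u = 4.75 gives g = -0.6406, negative; keep [4.75, 5]
u = 4.875 gives g = 2.0293, positive; keep [4.75, 4.875]
u = 4.8125 gives g = 0.6575, positive; keep [4.75, 4.8125]
u = 4.78125 gives g = -0.0007, negative; keep [4.78125, 4.8125]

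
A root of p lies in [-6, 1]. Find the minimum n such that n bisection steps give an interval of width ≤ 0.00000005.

Width after n steps is 7/2^n. Need 2^n ≥ 7/0.00000005 = 140000000.
2^27 = 134217728 < 140000000 ≤ 2^28 = 268435456, so n = 28.

28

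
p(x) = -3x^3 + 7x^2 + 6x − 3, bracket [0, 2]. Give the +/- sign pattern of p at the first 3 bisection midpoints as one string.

midpoint 1: p = 7 > 0 → [0, 1]
midpoint 0.5: p = 1.375 > 0 → [0, 0.5]
midpoint 0.25: p = -1.109375 < 0 → [0.25, 0.5]

++-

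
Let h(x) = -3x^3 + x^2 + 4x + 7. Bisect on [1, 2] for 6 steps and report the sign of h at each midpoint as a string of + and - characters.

x = 1.5 gives h = 5.125, positive; keep [1.5, 2]
x = 1.75 gives h = 0.984375, positive; keep [1.75, 2]
x = 1.875 gives h = -1.759766, negative; keep [1.75, 1.875]
x = 1.8125 gives h = -0.3279, negative; keep [1.75, 1.8125]
x = 1.78125 gives h = 0.3429, positive; keep [1.78125, 1.8125]
x = 1.796875 gives h = 0.0112, positive; keep [1.796875, 1.8125]

++--++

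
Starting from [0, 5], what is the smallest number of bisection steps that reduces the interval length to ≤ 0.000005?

20

Width after n steps is 5/2^n. Need 2^n ≥ 5/0.000005 = 1000000.
2^19 = 524288 < 1000000 ≤ 2^20 = 1048576, so n = 20.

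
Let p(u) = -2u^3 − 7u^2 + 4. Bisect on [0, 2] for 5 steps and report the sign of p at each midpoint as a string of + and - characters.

-+-++

u = 1 gives p = -5, negative; keep [0, 1]
u = 0.5 gives p = 2, positive; keep [0.5, 1]
u = 0.75 gives p = -0.78125, negative; keep [0.5, 0.75]
u = 0.625 gives p = 0.7773, positive; keep [0.625, 0.75]
u = 0.6875 gives p = 0.0415, positive; keep [0.6875, 0.75]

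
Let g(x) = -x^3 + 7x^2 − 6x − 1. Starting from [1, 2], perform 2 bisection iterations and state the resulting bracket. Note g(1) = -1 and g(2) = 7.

[1, 1.25]

g(1.5) = 2.375 > 0, so the root lies in [1, 1.5]
g(1.25) = 0.484375 > 0, so the root lies in [1, 1.25]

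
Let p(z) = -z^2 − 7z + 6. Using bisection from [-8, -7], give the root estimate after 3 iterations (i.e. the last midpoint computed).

-7.875

m = -7.5, p(m) = 2.25 (+); new bracket [-8, -7.5]
m = -7.75, p(m) = 0.1875 (+); new bracket [-8, -7.75]
m = -7.875, p(m) = -0.890625 (−); new bracket [-7.875, -7.75]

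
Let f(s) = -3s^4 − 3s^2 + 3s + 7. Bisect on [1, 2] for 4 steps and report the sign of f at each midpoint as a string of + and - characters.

s = 1.5 gives f = -10.4375, negative; keep [1, 1.5]
s = 1.25 gives f = -1.261719, negative; keep [1, 1.25]
s = 1.125 gives f = 1.772705, positive; keep [1.125, 1.25]
s = 1.1875 gives f = 0.3664, positive; keep [1.1875, 1.25]

--++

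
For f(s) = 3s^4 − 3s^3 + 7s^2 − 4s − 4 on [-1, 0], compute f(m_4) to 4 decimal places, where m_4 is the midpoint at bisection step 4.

-0.5490

midpoint -0.5: f = 0.3125 > 0 → [-0.5, 0]
midpoint -0.25: f = -2.503906 < 0 → [-0.5, -0.25]
midpoint -0.375: f = -1.298096 < 0 → [-0.5, -0.375]
midpoint -0.4375: f = -0.549 < 0 → [-0.5, -0.4375]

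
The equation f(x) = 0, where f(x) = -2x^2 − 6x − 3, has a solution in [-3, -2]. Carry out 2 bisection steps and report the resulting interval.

[-2.5, -2.25]

x = -2.5 gives f = -0.5, negative; keep [-2.5, -2]
x = -2.25 gives f = 0.375, positive; keep [-2.5, -2.25]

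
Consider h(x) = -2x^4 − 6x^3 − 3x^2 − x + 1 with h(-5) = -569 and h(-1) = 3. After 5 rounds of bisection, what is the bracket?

midpoint -3: h = -23 < 0 → [-3, -1]
midpoint -2: h = 7 > 0 → [-3, -2]
midpoint -2.5: h = 0.375 > 0 → [-3, -2.5]
midpoint -2.75: h = -8.5391 < 0 → [-2.75, -2.5]
midpoint -2.625: h = -3.481 < 0 → [-2.625, -2.5]

[-2.625, -2.5]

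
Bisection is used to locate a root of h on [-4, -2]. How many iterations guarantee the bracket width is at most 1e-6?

21

Width after n steps is 2/2^n. Need 2^n ≥ 2/1e-6 = 2000000.
2^20 = 1048576 < 2000000 ≤ 2^21 = 2097152, so n = 21.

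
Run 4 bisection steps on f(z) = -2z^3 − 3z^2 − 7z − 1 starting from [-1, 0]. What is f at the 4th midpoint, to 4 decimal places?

0.2202

f(-0.5) = 2 > 0, so the root lies in [-0.5, 0]
f(-0.25) = 0.59375 > 0, so the root lies in [-0.25, 0]
f(-0.125) = -0.167969 < 0, so the root lies in [-0.25, -0.125]
f(-0.1875) = 0.2202 > 0, so the root lies in [-0.1875, -0.125]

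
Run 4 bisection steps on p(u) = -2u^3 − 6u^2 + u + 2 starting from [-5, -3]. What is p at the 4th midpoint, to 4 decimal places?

p(-4) = 30 > 0, so the root lies in [-4, -3]
p(-3.5) = 10.75 > 0, so the root lies in [-3.5, -3]
p(-3.25) = 4.03125 > 0, so the root lies in [-3.25, -3]
p(-3.125) = 1.3164 > 0, so the root lies in [-3.125, -3]

1.3164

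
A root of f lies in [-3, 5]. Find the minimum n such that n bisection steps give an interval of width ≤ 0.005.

11

Width after n steps is 8/2^n. Need 2^n ≥ 8/0.005 = 1600.
2^10 = 1024 < 1600 ≤ 2^11 = 2048, so n = 11.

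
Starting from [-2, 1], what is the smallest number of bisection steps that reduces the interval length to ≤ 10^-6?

Width after n steps is 3/2^n. Need 2^n ≥ 3/10^-6 = 3000000.
2^21 = 2097152 < 3000000 ≤ 2^22 = 4194304, so n = 22.

22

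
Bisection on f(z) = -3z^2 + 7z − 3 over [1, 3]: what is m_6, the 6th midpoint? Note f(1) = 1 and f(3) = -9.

f(2) = -1 < 0, so the root lies in [1, 2]
f(1.5) = 0.75 > 0, so the root lies in [1.5, 2]
f(1.75) = 0.0625 > 0, so the root lies in [1.75, 2]
f(1.875) = -0.4219 < 0, so the root lies in [1.75, 1.875]
f(1.8125) = -0.168 < 0, so the root lies in [1.75, 1.8125]
f(1.78125) = -0.0498 < 0, so the root lies in [1.75, 1.78125]

1.78125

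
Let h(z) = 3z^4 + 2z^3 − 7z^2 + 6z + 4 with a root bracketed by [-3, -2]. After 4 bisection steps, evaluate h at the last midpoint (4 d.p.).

-1.4126

z = -2.5 gives h = 31.1875, positive; keep [-2.5, -2]
z = -2.25 gives h = 9.167969, positive; keep [-2.25, -2]
z = -2.125 gives h = 1.621826, positive; keep [-2.125, -2]
z = -2.0625 gives h = -1.4126, negative; keep [-2.125, -2.0625]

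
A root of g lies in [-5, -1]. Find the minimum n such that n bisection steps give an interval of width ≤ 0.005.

Width after n steps is 4/2^n. Need 2^n ≥ 4/0.005 = 800.
2^9 = 512 < 800 ≤ 2^10 = 1024, so n = 10.

10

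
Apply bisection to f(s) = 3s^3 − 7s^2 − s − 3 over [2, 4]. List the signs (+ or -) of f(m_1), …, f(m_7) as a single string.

+-++--+

f(3) = 12 > 0, so the root lies in [2, 3]
f(2.5) = -2.375 < 0, so the root lies in [2.5, 3]
f(2.75) = 3.703125 > 0, so the root lies in [2.5, 2.75]
f(2.625) = 0.4043 > 0, so the root lies in [2.5, 2.625]
f(2.5625) = -1.0481 < 0, so the root lies in [2.5625, 2.625]
f(2.59375) = -0.3379 < 0, so the root lies in [2.59375, 2.625]
f(2.609375) = 0.0292 > 0, so the root lies in [2.59375, 2.609375]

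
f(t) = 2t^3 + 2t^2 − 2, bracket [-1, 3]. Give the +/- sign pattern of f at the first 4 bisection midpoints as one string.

+---

t = 1 gives f = 2, positive; keep [-1, 1]
t = 0 gives f = -2, negative; keep [0, 1]
t = 0.5 gives f = -1.25, negative; keep [0.5, 1]
t = 0.75 gives f = -0.0312, negative; keep [0.75, 1]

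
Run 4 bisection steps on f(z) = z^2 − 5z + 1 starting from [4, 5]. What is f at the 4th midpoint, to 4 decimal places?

0.0977

m = 4.5, f(m) = -1.25 (−); new bracket [4.5, 5]
m = 4.75, f(m) = -0.1875 (−); new bracket [4.75, 5]
m = 4.875, f(m) = 0.390625 (+); new bracket [4.75, 4.875]
m = 4.8125, f(m) = 0.0977 (+); new bracket [4.75, 4.8125]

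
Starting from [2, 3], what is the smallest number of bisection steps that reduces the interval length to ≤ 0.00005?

Width after n steps is 1/2^n. Need 2^n ≥ 1/0.00005 = 20000.
2^14 = 16384 < 20000 ≤ 2^15 = 32768, so n = 15.

15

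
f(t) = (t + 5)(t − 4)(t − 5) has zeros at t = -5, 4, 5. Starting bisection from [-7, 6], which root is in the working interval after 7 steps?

midpoint -0.5: f = 111.375 > 0 → [-7, -0.5]
midpoint -3.75: f = 84.765625 > 0 → [-7, -3.75]
midpoint -5.375: f = -36.474609 < 0 → [-5.375, -3.75]
midpoint -4.5625: f = 35.822 > 0 → [-5.375, -4.5625]
midpoint -4.96875: f = 2.794 > 0 → [-5.375, -4.96875]
midpoint -5.171875: f = -16.0351 < 0 → [-5.171875, -4.96875]
midpoint -5.0703125: f = -6.4224 < 0 → [-5.0703125, -4.96875]

-5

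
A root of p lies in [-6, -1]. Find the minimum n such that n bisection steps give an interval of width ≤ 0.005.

10

Width after n steps is 5/2^n. Need 2^n ≥ 5/0.005 = 1000.
2^9 = 512 < 1000 ≤ 2^10 = 1024, so n = 10.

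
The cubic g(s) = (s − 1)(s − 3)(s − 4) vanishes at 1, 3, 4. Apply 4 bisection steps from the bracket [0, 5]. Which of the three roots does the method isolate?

1

midpoint 2.5: g = 1.125 > 0 → [0, 2.5]
midpoint 1.25: g = 1.203125 > 0 → [0, 1.25]
midpoint 0.625: g = -3.005859 < 0 → [0.625, 1.25]
midpoint 0.9375: g = -0.3948 < 0 → [0.9375, 1.25]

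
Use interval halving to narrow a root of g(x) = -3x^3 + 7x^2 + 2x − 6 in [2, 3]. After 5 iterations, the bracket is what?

m = 2.5, g(m) = -4.125 (−); new bracket [2, 2.5]
m = 2.25, g(m) = -0.234375 (−); new bracket [2, 2.25]
m = 2.125, g(m) = 1.072266 (+); new bracket [2.125, 2.25]
m = 2.1875, g(m) = 0.4685 (+); new bracket [2.1875, 2.25]
m = 2.21875, g(m) = 0.1297 (+); new bracket [2.21875, 2.25]

[2.21875, 2.25]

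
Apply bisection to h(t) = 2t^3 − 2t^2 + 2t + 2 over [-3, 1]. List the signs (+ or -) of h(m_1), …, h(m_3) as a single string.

midpoint -1: h = -4 < 0 → [-1, 1]
midpoint 0: h = 2 > 0 → [-1, 0]
midpoint -0.5: h = 0.25 > 0 → [-1, -0.5]

-++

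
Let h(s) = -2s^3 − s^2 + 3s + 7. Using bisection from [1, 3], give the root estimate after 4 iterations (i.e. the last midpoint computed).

m = 2, h(m) = -7 (−); new bracket [1, 2]
m = 1.5, h(m) = 2.5 (+); new bracket [1.5, 2]
m = 1.75, h(m) = -1.53125 (−); new bracket [1.5, 1.75]
m = 1.625, h(m) = 0.6523 (+); new bracket [1.625, 1.75]

1.625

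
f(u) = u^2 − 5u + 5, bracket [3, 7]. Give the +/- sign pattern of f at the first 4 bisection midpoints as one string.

f(5) = 5 > 0, so the root lies in [3, 5]
f(4) = 1 > 0, so the root lies in [3, 4]
f(3.5) = -0.25 < 0, so the root lies in [3.5, 4]
f(3.75) = 0.3125 > 0, so the root lies in [3.5, 3.75]

++-+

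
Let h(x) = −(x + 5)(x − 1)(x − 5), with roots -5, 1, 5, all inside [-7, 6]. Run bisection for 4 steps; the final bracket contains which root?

-5

midpoint -0.5: h = -37.125 < 0 → [-7, -0.5]
midpoint -3.75: h = -51.953125 < 0 → [-7, -3.75]
midpoint -5.375: h = 24.802734 > 0 → [-5.375, -3.75]
midpoint -4.5625: h = -23.2712 < 0 → [-5.375, -4.5625]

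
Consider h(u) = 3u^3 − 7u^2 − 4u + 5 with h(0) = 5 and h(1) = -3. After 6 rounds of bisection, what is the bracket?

u = 0.5 gives h = 1.625, positive; keep [0.5, 1]
u = 0.75 gives h = -0.671875, negative; keep [0.5, 0.75]
u = 0.625 gives h = 0.498047, positive; keep [0.625, 0.75]
u = 0.6875 gives h = -0.0837, negative; keep [0.625, 0.6875]
u = 0.65625 gives h = 0.2082, positive; keep [0.65625, 0.6875]
u = 0.671875 gives h = 0.0625, positive; keep [0.671875, 0.6875]

[0.671875, 0.6875]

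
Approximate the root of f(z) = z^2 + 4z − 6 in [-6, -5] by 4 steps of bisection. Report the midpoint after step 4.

-5.1875

f(-5.5) = 2.25 > 0, so the root lies in [-5.5, -5]
f(-5.25) = 0.5625 > 0, so the root lies in [-5.25, -5]
f(-5.125) = -0.234375 < 0, so the root lies in [-5.25, -5.125]
f(-5.1875) = 0.1602 > 0, so the root lies in [-5.1875, -5.125]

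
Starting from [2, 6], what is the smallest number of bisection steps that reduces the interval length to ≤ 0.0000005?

Width after n steps is 4/2^n. Need 2^n ≥ 4/0.0000005 = 8000000.
2^22 = 4194304 < 8000000 ≤ 2^23 = 8388608, so n = 23.

23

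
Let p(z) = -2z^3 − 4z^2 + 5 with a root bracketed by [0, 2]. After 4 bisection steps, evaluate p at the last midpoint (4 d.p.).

z = 1 gives p = -1, negative; keep [0, 1]
z = 0.5 gives p = 3.75, positive; keep [0.5, 1]
z = 0.75 gives p = 1.90625, positive; keep [0.75, 1]
z = 0.875 gives p = 0.5977, positive; keep [0.875, 1]

0.5977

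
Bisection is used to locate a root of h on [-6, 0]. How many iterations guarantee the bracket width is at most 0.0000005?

24

Width after n steps is 6/2^n. Need 2^n ≥ 6/0.0000005 = 12000000.
2^23 = 8388608 < 12000000 ≤ 2^24 = 16777216, so n = 24.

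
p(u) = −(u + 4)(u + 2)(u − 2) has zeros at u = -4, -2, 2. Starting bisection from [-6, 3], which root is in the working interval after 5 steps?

2

p(-1.5) = 4.375 > 0, so the root lies in [-1.5, 3]
p(0.75) = 16.328125 > 0, so the root lies in [0.75, 3]
p(1.875) = 2.845703 > 0, so the root lies in [1.875, 3]
p(2.4375) = -12.4978 < 0, so the root lies in [1.875, 2.4375]
p(2.15625) = -3.998 < 0, so the root lies in [1.875, 2.15625]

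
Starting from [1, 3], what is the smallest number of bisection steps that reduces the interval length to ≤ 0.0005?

Width after n steps is 2/2^n. Need 2^n ≥ 2/0.0005 = 4000.
2^11 = 2048 < 4000 ≤ 2^12 = 4096, so n = 12.

12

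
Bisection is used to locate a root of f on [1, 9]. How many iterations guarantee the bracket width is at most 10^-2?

Width after n steps is 8/2^n. Need 2^n ≥ 8/10^-2 = 800.
2^9 = 512 < 800 ≤ 2^10 = 1024, so n = 10.

10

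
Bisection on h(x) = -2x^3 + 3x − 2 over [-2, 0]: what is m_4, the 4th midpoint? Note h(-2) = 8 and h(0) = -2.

m = -1, h(m) = -3 (−); new bracket [-2, -1]
m = -1.5, h(m) = 0.25 (+); new bracket [-1.5, -1]
m = -1.25, h(m) = -1.84375 (−); new bracket [-1.5, -1.25]
m = -1.375, h(m) = -0.9258 (−); new bracket [-1.5, -1.375]

-1.375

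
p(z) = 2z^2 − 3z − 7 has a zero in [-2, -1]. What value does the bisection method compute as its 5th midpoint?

p(-1.5) = 2 > 0, so the root lies in [-1.5, -1]
p(-1.25) = -0.125 < 0, so the root lies in [-1.5, -1.25]
p(-1.375) = 0.90625 > 0, so the root lies in [-1.375, -1.25]
p(-1.3125) = 0.3828 > 0, so the root lies in [-1.3125, -1.25]
p(-1.28125) = 0.127 > 0, so the root lies in [-1.28125, -1.25]

-1.28125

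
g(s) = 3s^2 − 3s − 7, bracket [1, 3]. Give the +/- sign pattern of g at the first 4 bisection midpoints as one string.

s = 2 gives g = -1, negative; keep [2, 3]
s = 2.5 gives g = 4.25, positive; keep [2, 2.5]
s = 2.25 gives g = 1.4375, positive; keep [2, 2.25]
s = 2.125 gives g = 0.1719, positive; keep [2, 2.125]

-+++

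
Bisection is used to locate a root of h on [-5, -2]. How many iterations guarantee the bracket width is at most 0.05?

6

Width after n steps is 3/2^n. Need 2^n ≥ 3/0.05 = 60.
2^5 = 32 < 60 ≤ 2^6 = 64, so n = 6.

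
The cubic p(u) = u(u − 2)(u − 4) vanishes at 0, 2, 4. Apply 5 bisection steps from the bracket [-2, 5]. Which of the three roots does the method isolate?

0

m = 1.5, p(m) = 1.875 (+); new bracket [-2, 1.5]
m = -0.25, p(m) = -2.390625 (−); new bracket [-0.25, 1.5]
m = 0.625, p(m) = 2.900391 (+); new bracket [-0.25, 0.625]
m = 0.1875, p(m) = 1.2957 (+); new bracket [-0.25, 0.1875]
m = -0.03125, p(m) = -0.2559 (−); new bracket [-0.03125, 0.1875]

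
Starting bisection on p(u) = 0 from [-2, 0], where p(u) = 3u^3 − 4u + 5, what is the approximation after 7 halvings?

-1.546875

p(-1) = 6 > 0, so the root lies in [-2, -1]
p(-1.5) = 0.875 > 0, so the root lies in [-2, -1.5]
p(-1.75) = -4.078125 < 0, so the root lies in [-1.75, -1.5]
p(-1.625) = -1.373 < 0, so the root lies in [-1.625, -1.5]
p(-1.5625) = -0.1941 < 0, so the root lies in [-1.5625, -1.5]
p(-1.53125) = 0.3539 > 0, so the root lies in [-1.5625, -1.53125]
p(-1.546875) = 0.0833 > 0, so the root lies in [-1.5625, -1.546875]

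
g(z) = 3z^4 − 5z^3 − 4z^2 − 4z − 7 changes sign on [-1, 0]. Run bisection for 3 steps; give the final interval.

midpoint -0.5: g = -5.1875 < 0 → [-1, -0.5]
midpoint -0.75: g = -3.191406 < 0 → [-1, -0.75]
midpoint -0.875: g = -1.454346 < 0 → [-1, -0.875]

[-1, -0.875]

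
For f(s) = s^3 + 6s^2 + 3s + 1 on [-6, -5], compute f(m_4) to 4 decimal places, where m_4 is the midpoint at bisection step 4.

1.3186

midpoint -5.5: f = -0.375 < 0 → [-5.5, -5]
midpoint -5.25: f = 5.921875 > 0 → [-5.5, -5.25]
midpoint -5.375: f = 2.931641 > 0 → [-5.5, -5.375]
midpoint -5.4375: f = 1.3186 > 0 → [-5.5, -5.4375]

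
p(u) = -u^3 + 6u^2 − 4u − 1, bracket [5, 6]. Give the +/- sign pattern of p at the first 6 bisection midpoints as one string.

u = 5.5 gives p = -7.875, negative; keep [5, 5.5]
u = 5.25 gives p = -1.328125, negative; keep [5, 5.25]
u = 5.125 gives p = 1.482422, positive; keep [5.125, 5.25]
u = 5.1875 gives p = 0.1145, positive; keep [5.1875, 5.25]
u = 5.21875 gives p = -0.5974, negative; keep [5.1875, 5.21875]
u = 5.203125 gives p = -0.2391, negative; keep [5.1875, 5.203125]

--++--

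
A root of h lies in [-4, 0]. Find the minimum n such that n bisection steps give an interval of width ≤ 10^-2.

Width after n steps is 4/2^n. Need 2^n ≥ 4/10^-2 = 400.
2^8 = 256 < 400 ≤ 2^9 = 512, so n = 9.

9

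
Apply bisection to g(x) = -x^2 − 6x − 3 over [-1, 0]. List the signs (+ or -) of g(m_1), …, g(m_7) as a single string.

-+++--+

g(-0.5) = -0.25 < 0, so the root lies in [-1, -0.5]
g(-0.75) = 0.9375 > 0, so the root lies in [-0.75, -0.5]
g(-0.625) = 0.359375 > 0, so the root lies in [-0.625, -0.5]
g(-0.5625) = 0.0586 > 0, so the root lies in [-0.5625, -0.5]
g(-0.53125) = -0.0947 < 0, so the root lies in [-0.5625, -0.53125]
g(-0.546875) = -0.0178 < 0, so the root lies in [-0.5625, -0.546875]
g(-0.5546875) = 0.0204 > 0, so the root lies in [-0.5546875, -0.546875]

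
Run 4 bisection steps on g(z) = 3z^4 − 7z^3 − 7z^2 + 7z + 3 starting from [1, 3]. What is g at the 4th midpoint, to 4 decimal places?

midpoint 2: g = -19 < 0 → [2, 3]
midpoint 2.5: g = -15.4375 < 0 → [2.5, 3]
midpoint 2.75: g = -4.691406 < 0 → [2.75, 3]
midpoint 2.875: g = 3.8816 > 0 → [2.75, 2.875]

3.8816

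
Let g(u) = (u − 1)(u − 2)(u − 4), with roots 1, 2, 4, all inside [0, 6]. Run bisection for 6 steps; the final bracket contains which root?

g(3) = -2 < 0, so the root lies in [3, 6]
g(4.5) = 4.375 > 0, so the root lies in [3, 4.5]
g(3.75) = -1.203125 < 0, so the root lies in [3.75, 4.5]
g(4.125) = 0.8301 > 0, so the root lies in [3.75, 4.125]
g(3.9375) = -0.3557 < 0, so the root lies in [3.9375, 4.125]
g(4.03125) = 0.1924 > 0, so the root lies in [3.9375, 4.03125]

4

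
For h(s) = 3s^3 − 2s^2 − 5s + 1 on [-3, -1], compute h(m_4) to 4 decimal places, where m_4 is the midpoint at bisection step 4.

midpoint -2: h = -21 < 0 → [-2, -1]
midpoint -1.5: h = -6.125 < 0 → [-1.5, -1]
midpoint -1.25: h = -1.734375 < 0 → [-1.25, -1]
midpoint -1.125: h = -0.1777 < 0 → [-1.125, -1]

-0.1777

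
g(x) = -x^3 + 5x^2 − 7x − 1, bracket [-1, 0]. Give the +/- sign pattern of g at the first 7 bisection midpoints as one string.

++-++++

m = -0.5, g(m) = 3.875 (+); new bracket [-0.5, 0]
m = -0.25, g(m) = 1.078125 (+); new bracket [-0.25, 0]
m = -0.125, g(m) = -0.044922 (−); new bracket [-0.25, -0.125]
m = -0.1875, g(m) = 0.4949 (+); new bracket [-0.1875, -0.125]
m = -0.15625, g(m) = 0.2196 (+); new bracket [-0.15625, -0.125]
m = -0.140625, g(m) = 0.086 (+); new bracket [-0.140625, -0.125]
m = -0.1328125, g(m) = 0.0202 (+); new bracket [-0.1328125, -0.125]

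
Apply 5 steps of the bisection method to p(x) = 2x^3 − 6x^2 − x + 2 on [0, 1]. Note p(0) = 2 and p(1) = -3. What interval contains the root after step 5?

m = 0.5, p(m) = 0.25 (+); new bracket [0.5, 1]
m = 0.75, p(m) = -1.28125 (−); new bracket [0.5, 0.75]
m = 0.625, p(m) = -0.480469 (−); new bracket [0.5, 0.625]
m = 0.5625, p(m) = -0.105 (−); new bracket [0.5, 0.5625]
m = 0.53125, p(m) = 0.0753 (+); new bracket [0.53125, 0.5625]

[0.53125, 0.5625]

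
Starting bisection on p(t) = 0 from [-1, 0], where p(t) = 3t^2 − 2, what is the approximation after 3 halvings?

-0.875

midpoint -0.5: p = -1.25 < 0 → [-1, -0.5]
midpoint -0.75: p = -0.3125 < 0 → [-1, -0.75]
midpoint -0.875: p = 0.296875 > 0 → [-0.875, -0.75]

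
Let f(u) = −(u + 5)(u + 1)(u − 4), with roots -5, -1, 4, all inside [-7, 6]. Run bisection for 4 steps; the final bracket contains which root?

4

u = -0.5 gives f = 10.125, positive; keep [-0.5, 6]
u = 2.75 gives f = 36.328125, positive; keep [2.75, 6]
u = 4.375 gives f = -18.896484, negative; keep [2.75, 4.375]
u = 3.5625 gives f = 17.0916, positive; keep [3.5625, 4.375]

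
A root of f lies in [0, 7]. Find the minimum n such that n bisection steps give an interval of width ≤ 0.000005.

Width after n steps is 7/2^n. Need 2^n ≥ 7/0.000005 = 1400000.
2^20 = 1048576 < 1400000 ≤ 2^21 = 2097152, so n = 21.

21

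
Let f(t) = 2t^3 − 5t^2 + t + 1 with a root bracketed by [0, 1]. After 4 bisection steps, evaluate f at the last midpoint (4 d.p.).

-0.0259

m = 0.5, f(m) = 0.5 (+); new bracket [0.5, 1]
m = 0.75, f(m) = -0.21875 (−); new bracket [0.5, 0.75]
m = 0.625, f(m) = 0.160156 (+); new bracket [0.625, 0.75]
m = 0.6875, f(m) = -0.0259 (−); new bracket [0.625, 0.6875]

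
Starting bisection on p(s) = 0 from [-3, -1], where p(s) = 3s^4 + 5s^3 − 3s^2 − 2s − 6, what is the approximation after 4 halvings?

-2.125

p(-2) = -6 < 0, so the root lies in [-3, -2]
p(-2.5) = 19.3125 > 0, so the root lies in [-2.5, -2]
p(-2.25) = 3.246094 > 0, so the root lies in [-2.25, -2]
p(-2.125) = -2.1028 < 0, so the root lies in [-2.25, -2.125]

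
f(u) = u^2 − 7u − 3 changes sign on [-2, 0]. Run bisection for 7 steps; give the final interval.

midpoint -1: f = 5 > 0 → [-1, 0]
midpoint -0.5: f = 0.75 > 0 → [-0.5, 0]
midpoint -0.25: f = -1.1875 < 0 → [-0.5, -0.25]
midpoint -0.375: f = -0.2344 < 0 → [-0.5, -0.375]
midpoint -0.4375: f = 0.2539 > 0 → [-0.4375, -0.375]
midpoint -0.40625: f = 0.0088 > 0 → [-0.40625, -0.375]
midpoint -0.390625: f = -0.113 < 0 → [-0.40625, -0.390625]

[-0.40625, -0.390625]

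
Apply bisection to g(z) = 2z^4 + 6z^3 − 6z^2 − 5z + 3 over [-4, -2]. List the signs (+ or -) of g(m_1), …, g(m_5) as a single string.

z = -3 gives g = -36, negative; keep [-4, -3]
z = -3.5 gives g = -10.125, negative; keep [-4, -3.5]
z = -3.75 gives g = 16.476562, positive; keep [-3.75, -3.5]
z = -3.625 gives g = 1.8247, positive; keep [-3.625, -3.5]
z = -3.5625 gives g = -4.4712, negative; keep [-3.625, -3.5625]

--++-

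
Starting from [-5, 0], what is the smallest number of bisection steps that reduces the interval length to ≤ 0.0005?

14

Width after n steps is 5/2^n. Need 2^n ≥ 5/0.0005 = 10000.
2^13 = 8192 < 10000 ≤ 2^14 = 16384, so n = 14.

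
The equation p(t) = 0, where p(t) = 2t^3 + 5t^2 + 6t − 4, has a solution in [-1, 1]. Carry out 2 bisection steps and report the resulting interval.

m = 0, p(m) = -4 (−); new bracket [0, 1]
m = 0.5, p(m) = 0.5 (+); new bracket [0, 0.5]

[0, 0.5]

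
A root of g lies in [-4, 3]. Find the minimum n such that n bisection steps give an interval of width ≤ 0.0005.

14

Width after n steps is 7/2^n. Need 2^n ≥ 7/0.0005 = 14000.
2^13 = 8192 < 14000 ≤ 2^14 = 16384, so n = 14.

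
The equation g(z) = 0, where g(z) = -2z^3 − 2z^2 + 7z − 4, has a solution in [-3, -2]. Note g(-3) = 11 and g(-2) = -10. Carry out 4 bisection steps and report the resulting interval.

[-2.625, -2.5625]

m = -2.5, g(m) = -2.75 (−); new bracket [-3, -2.5]
m = -2.75, g(m) = 3.21875 (+); new bracket [-2.75, -2.5]
m = -2.625, g(m) = 0.019531 (+); new bracket [-2.625, -2.5]
m = -2.5625, g(m) = -1.4175 (−); new bracket [-2.625, -2.5625]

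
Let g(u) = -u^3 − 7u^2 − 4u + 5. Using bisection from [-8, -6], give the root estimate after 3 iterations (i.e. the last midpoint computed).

-6.25

u = -7 gives g = 33, positive; keep [-7, -6]
u = -6.5 gives g = 9.875, positive; keep [-6.5, -6]
u = -6.25 gives g = 0.703125, positive; keep [-6.25, -6]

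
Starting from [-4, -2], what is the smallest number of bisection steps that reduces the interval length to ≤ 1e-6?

21

Width after n steps is 2/2^n. Need 2^n ≥ 2/1e-6 = 2000000.
2^20 = 1048576 < 2000000 ≤ 2^21 = 2097152, so n = 21.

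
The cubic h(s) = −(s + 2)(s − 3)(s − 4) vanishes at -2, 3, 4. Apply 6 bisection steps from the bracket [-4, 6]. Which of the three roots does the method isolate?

-2

midpoint 1: h = -18 < 0 → [-4, 1]
midpoint -1.5: h = -12.375 < 0 → [-4, -1.5]
midpoint -2.75: h = 29.109375 > 0 → [-2.75, -1.5]
midpoint -2.125: h = 3.9238 > 0 → [-2.125, -1.5]
midpoint -1.8125: h = -5.2449 < 0 → [-2.125, -1.8125]
midpoint -1.96875: h = -0.9268 < 0 → [-2.125, -1.96875]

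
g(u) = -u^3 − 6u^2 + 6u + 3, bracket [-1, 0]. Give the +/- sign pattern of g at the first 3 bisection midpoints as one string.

-+-

midpoint -0.5: g = -1.375 < 0 → [-0.5, 0]
midpoint -0.25: g = 1.140625 > 0 → [-0.5, -0.25]
midpoint -0.375: g = -0.041016 < 0 → [-0.375, -0.25]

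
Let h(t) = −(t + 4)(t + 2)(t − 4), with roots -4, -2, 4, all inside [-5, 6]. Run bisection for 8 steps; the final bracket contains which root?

4

t = 0.5 gives h = 39.375, positive; keep [0.5, 6]
t = 3.25 gives h = 28.546875, positive; keep [3.25, 6]
t = 4.625 gives h = -35.712891, negative; keep [3.25, 4.625]
t = 3.9375 gives h = 2.9456, positive; keep [3.9375, 4.625]
t = 4.28125 gives h = -14.6297, negative; keep [3.9375, 4.28125]
t = 4.109375 gives h = -5.4188, negative; keep [3.9375, 4.109375]
t = 4.0234375 gives h = -1.1327, negative; keep [3.9375, 4.0234375]
t = 3.98046875 gives h = 0.9322, positive; keep [3.98046875, 4.0234375]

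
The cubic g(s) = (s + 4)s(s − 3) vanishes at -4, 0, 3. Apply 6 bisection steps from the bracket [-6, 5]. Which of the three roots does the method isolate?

-4

g(-0.5) = 6.125 > 0, so the root lies in [-6, -0.5]
g(-3.25) = 15.234375 > 0, so the root lies in [-6, -3.25]
g(-4.625) = -22.041016 < 0, so the root lies in [-4.625, -3.25]
g(-3.9375) = 1.7073 > 0, so the root lies in [-4.625, -3.9375]
g(-4.28125) = -8.7674 < 0, so the root lies in [-4.28125, -3.9375]
g(-4.109375) = -3.1954 < 0, so the root lies in [-4.109375, -3.9375]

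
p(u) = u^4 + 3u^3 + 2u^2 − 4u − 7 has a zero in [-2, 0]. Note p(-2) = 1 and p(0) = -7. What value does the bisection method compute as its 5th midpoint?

p(-1) = -3 < 0, so the root lies in [-2, -1]
p(-1.5) = -1.5625 < 0, so the root lies in [-2, -1.5]
p(-1.75) = -0.574219 < 0, so the root lies in [-2, -1.75]
p(-1.875) = 0.1155 > 0, so the root lies in [-1.875, -1.75]
p(-1.8125) = -0.2505 < 0, so the root lies in [-1.875, -1.8125]

-1.8125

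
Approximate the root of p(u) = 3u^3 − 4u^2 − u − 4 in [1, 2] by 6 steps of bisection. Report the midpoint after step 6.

m = 1.5, p(m) = -4.375 (−); new bracket [1.5, 2]
m = 1.75, p(m) = -1.921875 (−); new bracket [1.75, 2]
m = 1.875, p(m) = -0.162109 (−); new bracket [1.875, 2]
m = 1.9375, p(m) = 0.8665 (+); new bracket [1.875, 1.9375]
m = 1.90625, p(m) = 0.3393 (+); new bracket [1.875, 1.90625]
m = 1.890625, p(m) = 0.0854 (+); new bracket [1.875, 1.890625]

1.890625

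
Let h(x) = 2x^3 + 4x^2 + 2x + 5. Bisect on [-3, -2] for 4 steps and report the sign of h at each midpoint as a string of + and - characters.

x = -2.5 gives h = -6.25, negative; keep [-2.5, -2]
x = -2.25 gives h = -2.03125, negative; keep [-2.25, -2]
x = -2.125 gives h = -0.378906, negative; keep [-2.125, -2]
x = -2.0625 gives h = 0.3433, positive; keep [-2.125, -2.0625]

---+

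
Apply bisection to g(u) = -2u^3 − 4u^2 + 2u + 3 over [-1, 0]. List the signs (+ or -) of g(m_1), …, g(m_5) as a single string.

m = -0.5, g(m) = 1.25 (+); new bracket [-1, -0.5]
m = -0.75, g(m) = 0.09375 (+); new bracket [-1, -0.75]
m = -0.875, g(m) = -0.472656 (−); new bracket [-0.875, -0.75]
m = -0.8125, g(m) = -0.1929 (−); new bracket [-0.8125, -0.75]
m = -0.78125, g(m) = -0.0502 (−); new bracket [-0.78125, -0.75]

++---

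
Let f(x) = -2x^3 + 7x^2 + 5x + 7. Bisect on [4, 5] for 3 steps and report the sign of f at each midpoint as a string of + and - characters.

f(4.5) = -11 < 0, so the root lies in [4, 4.5]
f(4.25) = 1.15625 > 0, so the root lies in [4.25, 4.5]
f(4.375) = -4.621094 < 0, so the root lies in [4.25, 4.375]

-+-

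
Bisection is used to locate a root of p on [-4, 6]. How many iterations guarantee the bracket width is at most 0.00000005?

28

Width after n steps is 10/2^n. Need 2^n ≥ 10/0.00000005 = 200000000.
2^27 = 134217728 < 200000000 ≤ 2^28 = 268435456, so n = 28.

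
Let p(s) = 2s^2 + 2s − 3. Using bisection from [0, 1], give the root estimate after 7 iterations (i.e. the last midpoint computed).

p(0.5) = -1.5 < 0, so the root lies in [0.5, 1]
p(0.75) = -0.375 < 0, so the root lies in [0.75, 1]
p(0.875) = 0.28125 > 0, so the root lies in [0.75, 0.875]
p(0.8125) = -0.0547 < 0, so the root lies in [0.8125, 0.875]
p(0.84375) = 0.1113 > 0, so the root lies in [0.8125, 0.84375]
p(0.828125) = 0.0278 > 0, so the root lies in [0.8125, 0.828125]
p(0.8203125) = -0.0135 < 0, so the root lies in [0.8203125, 0.828125]

0.8203125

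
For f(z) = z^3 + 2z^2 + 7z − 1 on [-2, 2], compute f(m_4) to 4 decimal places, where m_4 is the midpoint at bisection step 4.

m = 0, f(m) = -1 (−); new bracket [0, 2]
m = 1, f(m) = 9 (+); new bracket [0, 1]
m = 0.5, f(m) = 3.125 (+); new bracket [0, 0.5]
m = 0.25, f(m) = 0.8906 (+); new bracket [0, 0.25]

0.8906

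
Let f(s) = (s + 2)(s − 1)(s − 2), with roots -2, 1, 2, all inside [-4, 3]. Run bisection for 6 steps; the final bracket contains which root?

s = -0.5 gives f = 5.625, positive; keep [-4, -0.5]
s = -2.25 gives f = -3.453125, negative; keep [-2.25, -0.5]
s = -1.375 gives f = 5.009766, positive; keep [-2.25, -1.375]
s = -1.8125 gives f = 2.0105, positive; keep [-2.25, -1.8125]
s = -2.03125 gives f = -0.3819, negative; keep [-2.03125, -1.8125]
s = -1.921875 gives f = 0.8953, positive; keep [-2.03125, -1.921875]

-2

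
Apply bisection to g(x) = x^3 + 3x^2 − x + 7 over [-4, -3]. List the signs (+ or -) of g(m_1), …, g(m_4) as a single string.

x = -3.5 gives g = 4.375, positive; keep [-4, -3.5]
x = -3.75 gives g = 0.203125, positive; keep [-4, -3.75]
x = -3.875 gives g = -2.263672, negative; keep [-3.875, -3.75]
x = -3.8125 gives g = -0.9973, negative; keep [-3.8125, -3.75]

++--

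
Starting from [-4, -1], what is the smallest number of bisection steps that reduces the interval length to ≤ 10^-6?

22

Width after n steps is 3/2^n. Need 2^n ≥ 3/10^-6 = 3000000.
2^21 = 2097152 < 3000000 ≤ 2^22 = 4194304, so n = 22.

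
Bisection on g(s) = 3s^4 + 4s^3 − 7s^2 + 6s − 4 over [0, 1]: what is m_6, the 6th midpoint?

0.828125

g(0.5) = -2.0625 < 0, so the root lies in [0.5, 1]
g(0.75) = -0.800781 < 0, so the root lies in [0.75, 1]
g(0.875) = 0.328857 > 0, so the root lies in [0.75, 0.875]
g(0.8125) = -0.2932 < 0, so the root lies in [0.8125, 0.875]
g(0.84375) = 0.0023 > 0, so the root lies in [0.8125, 0.84375]
g(0.828125) = -0.1492 < 0, so the root lies in [0.828125, 0.84375]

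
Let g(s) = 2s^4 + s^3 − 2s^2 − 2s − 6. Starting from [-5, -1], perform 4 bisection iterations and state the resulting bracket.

[-1.75, -1.5]

midpoint -3: g = 117 > 0 → [-3, -1]
midpoint -2: g = 14 > 0 → [-2, -1]
midpoint -1.5: g = -0.75 < 0 → [-2, -1.5]
midpoint -1.75: g = 4.7734 > 0 → [-1.75, -1.5]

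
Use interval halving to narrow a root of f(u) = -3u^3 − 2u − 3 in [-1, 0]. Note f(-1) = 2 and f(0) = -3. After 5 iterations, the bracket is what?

midpoint -0.5: f = -1.625 < 0 → [-1, -0.5]
midpoint -0.75: f = -0.234375 < 0 → [-1, -0.75]
midpoint -0.875: f = 0.759766 > 0 → [-0.875, -0.75]
midpoint -0.8125: f = 0.2341 > 0 → [-0.8125, -0.75]
midpoint -0.78125: f = -0.007 < 0 → [-0.8125, -0.78125]

[-0.8125, -0.78125]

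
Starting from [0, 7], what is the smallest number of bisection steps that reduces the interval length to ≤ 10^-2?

Width after n steps is 7/2^n. Need 2^n ≥ 7/10^-2 = 700.
2^9 = 512 < 700 ≤ 2^10 = 1024, so n = 10.

10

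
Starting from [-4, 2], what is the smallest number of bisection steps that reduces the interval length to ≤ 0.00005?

Width after n steps is 6/2^n. Need 2^n ≥ 6/0.00005 = 120000.
2^16 = 65536 < 120000 ≤ 2^17 = 131072, so n = 17.

17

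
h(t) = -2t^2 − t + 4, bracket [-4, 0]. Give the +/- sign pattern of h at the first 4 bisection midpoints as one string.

h(-2) = -2 < 0, so the root lies in [-2, 0]
h(-1) = 3 > 0, so the root lies in [-2, -1]
h(-1.5) = 1 > 0, so the root lies in [-2, -1.5]
h(-1.75) = -0.375 < 0, so the root lies in [-1.75, -1.5]

-++-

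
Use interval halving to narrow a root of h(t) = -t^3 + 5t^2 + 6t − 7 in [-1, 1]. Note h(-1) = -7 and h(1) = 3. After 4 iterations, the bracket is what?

m = 0, h(m) = -7 (−); new bracket [0, 1]
m = 0.5, h(m) = -2.875 (−); new bracket [0.5, 1]
m = 0.75, h(m) = -0.109375 (−); new bracket [0.75, 1]
m = 0.875, h(m) = 1.4082 (+); new bracket [0.75, 0.875]

[0.75, 0.875]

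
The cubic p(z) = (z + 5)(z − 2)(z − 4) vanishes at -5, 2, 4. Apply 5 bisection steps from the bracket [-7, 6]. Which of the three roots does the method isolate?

-5

m = -0.5, p(m) = 50.625 (+); new bracket [-7, -0.5]
m = -3.75, p(m) = 55.703125 (+); new bracket [-7, -3.75]
m = -5.375, p(m) = -25.927734 (−); new bracket [-5.375, -3.75]
m = -4.5625, p(m) = 24.5837 (+); new bracket [-5.375, -4.5625]
m = -4.96875, p(m) = 1.9532 (+); new bracket [-5.375, -4.96875]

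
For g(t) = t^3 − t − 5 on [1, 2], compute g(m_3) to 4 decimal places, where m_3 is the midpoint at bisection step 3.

t = 1.5 gives g = -3.125, negative; keep [1.5, 2]
t = 1.75 gives g = -1.390625, negative; keep [1.75, 2]
t = 1.875 gives g = -0.283203, negative; keep [1.875, 2]

-0.2832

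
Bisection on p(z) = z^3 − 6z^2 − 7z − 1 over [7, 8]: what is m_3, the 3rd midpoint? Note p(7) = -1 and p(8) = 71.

p(7.5) = 30.875 > 0, so the root lies in [7, 7.5]
p(7.25) = 13.953125 > 0, so the root lies in [7, 7.25]
p(7.125) = 6.236328 > 0, so the root lies in [7, 7.125]

7.125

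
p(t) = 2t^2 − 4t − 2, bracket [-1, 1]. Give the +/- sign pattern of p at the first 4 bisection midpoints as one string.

p(0) = -2 < 0, so the root lies in [-1, 0]
p(-0.5) = 0.5 > 0, so the root lies in [-0.5, 0]
p(-0.25) = -0.875 < 0, so the root lies in [-0.5, -0.25]
p(-0.375) = -0.2188 < 0, so the root lies in [-0.5, -0.375]

-+--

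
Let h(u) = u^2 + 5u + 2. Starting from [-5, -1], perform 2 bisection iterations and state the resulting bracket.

[-5, -4]

u = -3 gives h = -4, negative; keep [-5, -3]
u = -4 gives h = -2, negative; keep [-5, -4]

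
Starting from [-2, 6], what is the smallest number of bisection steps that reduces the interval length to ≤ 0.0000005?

24

Width after n steps is 8/2^n. Need 2^n ≥ 8/0.0000005 = 16000000.
2^23 = 8388608 < 16000000 ≤ 2^24 = 16777216, so n = 24.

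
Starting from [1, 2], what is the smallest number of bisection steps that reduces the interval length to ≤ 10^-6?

20

Width after n steps is 1/2^n. Need 2^n ≥ 1/10^-6 = 1000000.
2^19 = 524288 < 1000000 ≤ 2^20 = 1048576, so n = 20.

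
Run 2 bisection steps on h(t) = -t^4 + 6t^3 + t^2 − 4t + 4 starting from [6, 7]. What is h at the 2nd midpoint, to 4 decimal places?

h(6.5) = -117.0625 < 0, so the root lies in [6, 6.5]
h(6.25) = -42.972656 < 0, so the root lies in [6, 6.25]

-42.9727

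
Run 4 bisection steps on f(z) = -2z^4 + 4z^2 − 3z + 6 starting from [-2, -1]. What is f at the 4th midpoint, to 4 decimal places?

-1.3555

midpoint -1.5: f = 9.375 > 0 → [-2, -1.5]
midpoint -1.75: f = 4.742188 > 0 → [-2, -1.75]
midpoint -1.875: f = 0.968262 > 0 → [-2, -1.875]
midpoint -1.9375: f = -1.3555 < 0 → [-1.9375, -1.875]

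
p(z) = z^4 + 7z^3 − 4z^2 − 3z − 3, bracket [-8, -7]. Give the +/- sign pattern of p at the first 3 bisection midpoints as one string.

+--

p(-7.5) = 5.4375 > 0, so the root lies in [-7.5, -7]
p(-7.25) = -96.230469 < 0, so the root lies in [-7.5, -7.25]
p(-7.375) = -48.013428 < 0, so the root lies in [-7.5, -7.375]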